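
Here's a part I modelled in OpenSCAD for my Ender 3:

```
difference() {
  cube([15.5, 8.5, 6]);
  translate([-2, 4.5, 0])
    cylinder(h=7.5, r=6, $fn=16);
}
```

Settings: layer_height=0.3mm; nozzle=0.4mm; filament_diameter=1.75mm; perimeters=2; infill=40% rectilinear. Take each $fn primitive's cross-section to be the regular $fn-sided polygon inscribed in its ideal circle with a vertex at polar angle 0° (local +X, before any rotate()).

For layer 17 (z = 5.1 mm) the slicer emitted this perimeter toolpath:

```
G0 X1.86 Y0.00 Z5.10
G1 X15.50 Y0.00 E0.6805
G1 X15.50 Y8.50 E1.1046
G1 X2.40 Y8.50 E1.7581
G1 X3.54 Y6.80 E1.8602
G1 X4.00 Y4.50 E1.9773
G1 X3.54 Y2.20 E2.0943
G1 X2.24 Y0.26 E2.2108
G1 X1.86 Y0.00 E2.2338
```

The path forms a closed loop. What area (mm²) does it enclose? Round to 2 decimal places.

103.22 mm²

Apply the shoelace formula to the sequence of (X, Y) vertices; enclosed area = 103.22 mm².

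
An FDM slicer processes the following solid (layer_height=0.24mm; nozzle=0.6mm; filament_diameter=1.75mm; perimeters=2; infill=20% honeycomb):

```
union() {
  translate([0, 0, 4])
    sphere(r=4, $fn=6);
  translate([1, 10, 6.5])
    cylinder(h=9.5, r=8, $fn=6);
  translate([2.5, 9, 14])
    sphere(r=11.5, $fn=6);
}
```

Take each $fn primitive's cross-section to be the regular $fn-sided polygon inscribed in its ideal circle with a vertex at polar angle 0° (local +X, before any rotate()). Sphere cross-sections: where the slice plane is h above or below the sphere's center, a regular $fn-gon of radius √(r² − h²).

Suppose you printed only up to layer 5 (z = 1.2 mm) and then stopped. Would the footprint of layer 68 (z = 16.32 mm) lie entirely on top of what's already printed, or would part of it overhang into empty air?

Compare the two slices. At z = 1.2: the sphere: section is a regular 6-gon, circumradius = √(r²−h²) = √(4²−2.8²) = 2.857 (area = (6/2)·2.857²·sin(360°/6) = 21.20 mm²); the cylinder at (1, 10) does not reach this height (z outside [6.5, 16]); the sphere at (2.5, 9) is absent (|z−center|=12.800 > r=11.5); Combining (union): only the r=4 sphere is present, so the union is just that shape — area = 21.20 mm². At z = 16.32: the sphere is absent (|z−center|=12.320 > r=4); the cylinder at (1, 10) does not reach this height (z outside [6.5, 16]); the r=11.5 sphere at (2.5, 9) slices to a regular 6-gon of circumradius 11.264 (√(r²−h²) with h=2.32 from center) (area = (6/2)·11.264²·sin(360°/6) = 329.61 mm²); Merging all regions: only the r=11.5 sphere at (2.5, 9) is present, so the union is just that shape — area = 329.61 mm². Checking containment: at z = 16.32 the cross-section extends beyond the z = 1.2 cross-section by about 315.03 mm².

part overhangs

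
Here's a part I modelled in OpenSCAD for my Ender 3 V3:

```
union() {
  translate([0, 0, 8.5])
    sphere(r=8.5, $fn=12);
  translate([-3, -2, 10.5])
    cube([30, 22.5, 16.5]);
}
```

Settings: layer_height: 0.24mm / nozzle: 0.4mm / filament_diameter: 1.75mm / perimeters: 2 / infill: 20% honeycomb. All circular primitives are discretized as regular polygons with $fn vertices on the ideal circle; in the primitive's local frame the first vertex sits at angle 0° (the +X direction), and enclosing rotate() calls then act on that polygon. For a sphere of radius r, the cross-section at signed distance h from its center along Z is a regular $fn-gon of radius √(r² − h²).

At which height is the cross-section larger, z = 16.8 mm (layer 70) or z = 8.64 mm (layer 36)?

Layer 70 (z = 16.8): the r=8.5 sphere slices to a regular 12-gon of circumradius 1.833 (√(r²−h²) with h=8.3 from center) (area = (12/2)·1.833²·sin(360°/12) = 10.08 mm²); the 30×22.5 cube at (-3, -2) contributes its full rectangle (area 675.00 mm²); Combining (union): the r=8.5 sphere lies entirely inside the 30×22.5 cube at (-3, -2), so the union is just the 30×22.5 cube at (-3, -2) — area = 675.00 mm². So its area = 675.00 mm². Layer 36 (z = 8.64): the r=8.5 sphere slices to a regular 12-gon of circumradius 8.499 (√(r²−h²) with h=0.14 from center) (area = (12/2)·8.499²·sin(360°/12) = 216.69 mm²); the cube at (-3, -2) does not reach this height (z outside [10.5, 27]); Taking the union: only the r=8.5 sphere is present, so the union is just that shape — area = 216.69 mm². So its area = 216.69 mm². Layer 70 is larger (675.00 vs 216.69 mm²).

layer 70 (z = 16.8 mm)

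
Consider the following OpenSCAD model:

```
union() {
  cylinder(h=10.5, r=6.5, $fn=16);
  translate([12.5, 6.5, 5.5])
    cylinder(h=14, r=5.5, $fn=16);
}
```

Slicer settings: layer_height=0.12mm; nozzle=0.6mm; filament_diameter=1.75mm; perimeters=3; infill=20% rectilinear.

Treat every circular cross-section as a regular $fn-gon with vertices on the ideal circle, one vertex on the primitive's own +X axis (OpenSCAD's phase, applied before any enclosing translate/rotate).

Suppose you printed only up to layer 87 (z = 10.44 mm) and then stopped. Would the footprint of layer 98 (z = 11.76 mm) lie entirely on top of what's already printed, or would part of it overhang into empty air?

entirely on top

Compare the two slices. At z = 10.44: the cylinder: section is a regular 16-gon, circumradius r=6.5 (area = (16/2)·6.500²·sin(360°/16) = 129.35 mm²); the r=5.5 cylinder at (12.5, 6.5) gives a regular 16-gon of circumradius 5.5 (constant along its height) (area = (16/2)·5.500²·sin(360°/16) = 92.61 mm²); Merging all regions: the 2 present regions are separate (no shared area or edge), so areas and boundary lengths simply add and each stays a separate island — area = 221.96 mm². At z = 11.76: the cylinder is absent (z outside [0, 10.5]); the cylinder at (12.5, 6.5): section is a regular 16-gon, circumradius r=5.5 (area = (16/2)·5.500²·sin(360°/16) = 92.61 mm²); Taking the union: only the r=5.5 cylinder at (12.5, 6.5) is present, so the union is just that shape — area = 92.61 mm². Checking containment: the cross-section at z = 11.76 is a subset of the cross-section at z = 10.44.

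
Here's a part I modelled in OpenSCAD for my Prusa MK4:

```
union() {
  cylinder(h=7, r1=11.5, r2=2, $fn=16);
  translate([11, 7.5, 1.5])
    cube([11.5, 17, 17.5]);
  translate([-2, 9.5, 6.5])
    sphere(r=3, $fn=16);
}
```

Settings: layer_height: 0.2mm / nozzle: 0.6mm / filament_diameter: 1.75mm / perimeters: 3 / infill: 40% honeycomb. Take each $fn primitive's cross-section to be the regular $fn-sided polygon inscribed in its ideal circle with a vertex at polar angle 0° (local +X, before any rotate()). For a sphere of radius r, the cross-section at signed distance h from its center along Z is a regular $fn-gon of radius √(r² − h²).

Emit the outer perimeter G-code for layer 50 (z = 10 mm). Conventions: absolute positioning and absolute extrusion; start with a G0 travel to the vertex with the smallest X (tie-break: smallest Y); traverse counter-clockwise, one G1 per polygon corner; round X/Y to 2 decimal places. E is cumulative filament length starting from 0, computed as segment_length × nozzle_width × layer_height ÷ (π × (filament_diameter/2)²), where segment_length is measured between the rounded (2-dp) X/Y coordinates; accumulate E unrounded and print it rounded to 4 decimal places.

At z = 10 mm: the cone does not reach this height (z outside [0, 7]); the 11.5×17 cube at (11, 7.5) contributes its full rectangle; the sphere at (-2, 9.5) does not reach this height (|z−center|=3.500 > r=3); Merging all regions: only the 11.5×17 cube at (11, 7.5) is present, so the union is just that shape — 1 connected region. The outline is a single polygon with 4 vertices. Extrusion per mm of travel: 0.6 × 0.2 / (π × 0.875²) = 0.049890. Accumulating E over each segment gives final E = 2.8437.

G0 X11.00 Y7.50 Z10.00
G1 X22.50 Y7.50 E0.5737
G1 X22.50 Y24.50 E1.4219
G1 X11.00 Y24.50 E1.9956
G1 X11.00 Y7.50 E2.8437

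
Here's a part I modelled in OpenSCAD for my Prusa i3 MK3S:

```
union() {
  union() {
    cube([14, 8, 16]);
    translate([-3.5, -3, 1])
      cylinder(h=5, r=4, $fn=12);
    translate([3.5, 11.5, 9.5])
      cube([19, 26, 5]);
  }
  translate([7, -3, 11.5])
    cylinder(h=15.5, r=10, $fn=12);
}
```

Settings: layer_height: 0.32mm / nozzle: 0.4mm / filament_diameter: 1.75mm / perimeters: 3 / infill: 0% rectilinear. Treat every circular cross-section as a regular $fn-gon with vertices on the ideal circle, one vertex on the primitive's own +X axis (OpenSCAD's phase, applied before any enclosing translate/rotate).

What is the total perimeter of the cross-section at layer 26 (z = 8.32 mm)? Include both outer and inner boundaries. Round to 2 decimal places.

44.00 mm

At z = 8.32 mm: the cube is present — its section is the full 14×8 rectangle (perimeter 44.00 mm); the cylinder at (-3.5, -3) does not reach this height (z outside [1, 6]); the cube at (3.5, 11.5) is not intersected at this z (z outside [9.5, 14.5]); Combining (union): only the 14×8 cube is present, so the union is just that shape — boundary = 44.00 mm; the cylinder at (7, -3) is not intersected at this z (z outside [11.5, 27]); Taking the union: only that combined region is present, so the union is just that shape — boundary = 44.00 mm. Overall, the cross-section is a single solid region. Total boundary length (outer) = 44.00 mm.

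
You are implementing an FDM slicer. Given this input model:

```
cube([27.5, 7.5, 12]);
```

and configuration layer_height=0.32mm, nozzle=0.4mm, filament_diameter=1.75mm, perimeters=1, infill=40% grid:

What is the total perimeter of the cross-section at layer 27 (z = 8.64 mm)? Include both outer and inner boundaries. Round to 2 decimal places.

At z = 8.64 mm: the cube is present — its section is the full 27.5×7.5 rectangle (perimeter 70.00 mm). Overall, the cross-section is a single solid region. Total boundary length (outer) = 70.00 mm.

70.00 mm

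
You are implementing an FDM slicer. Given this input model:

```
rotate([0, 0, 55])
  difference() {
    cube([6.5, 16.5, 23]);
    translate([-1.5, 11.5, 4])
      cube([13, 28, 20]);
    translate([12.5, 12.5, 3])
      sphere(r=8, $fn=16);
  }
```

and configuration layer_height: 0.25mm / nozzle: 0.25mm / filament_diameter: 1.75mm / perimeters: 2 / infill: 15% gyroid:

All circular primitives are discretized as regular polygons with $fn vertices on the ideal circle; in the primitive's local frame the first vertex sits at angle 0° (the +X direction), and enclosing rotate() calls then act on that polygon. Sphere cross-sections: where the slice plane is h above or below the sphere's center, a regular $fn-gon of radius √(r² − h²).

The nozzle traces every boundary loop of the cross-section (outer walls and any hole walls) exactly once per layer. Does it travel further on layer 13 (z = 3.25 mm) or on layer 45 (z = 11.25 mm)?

layer 13 (z = 3.25 mm)

Layer 13 (z = 3.25): the cube is present — its section is the full 6.5×16.5 rectangle (perimeter 46.00 mm); the cube at (-1.5, 11.5) is absent (z outside [4, 24]); the r=8 sphere at (12.5, 12.5) contributes a regular 16-gon of circumradius √(8²−0.25²) = 7.996 (perimeter = 2·16·7.996·sin(180°/16) = 49.92 mm); Taking the first minus the rest: starting from the 6.5×16.5 cube, the r=8 sphere at (12.5, 12.5) partially overlaps it — only the 12.80 mm² overlap (of its 195.74 mm²) is removed, clipping the outline — boundary = 45.97 mm; (whole slice rotated 55° about Z — lengths, areas and connectivity unchanged). So its perimeter = 45.97 mm. Layer 45 (z = 11.25): the cube is present — its section is the full 6.5×16.5 rectangle (perimeter 46.00 mm); the 13×28 cube at (-1.5, 11.5) contributes its full rectangle (perimeter 82.00 mm); the sphere at (12.5, 12.5) is not intersected at this z (|z−center|=8.250 > r=8); After the difference (first − rest): starting from the 6.5×16.5 cube, the 13×28 cube at (-1.5, 11.5) partially overlaps it — only the 32.50 mm² overlap (of its 364.00 mm²) is removed, clipping the outline — boundary = 36.00 mm; (rotated 55° about Z; rotation is an isometry so areas/perimeters/island counts are preserved). So its perimeter = 36.00 mm. Layer 13 is larger (45.97 vs 36.00 mm).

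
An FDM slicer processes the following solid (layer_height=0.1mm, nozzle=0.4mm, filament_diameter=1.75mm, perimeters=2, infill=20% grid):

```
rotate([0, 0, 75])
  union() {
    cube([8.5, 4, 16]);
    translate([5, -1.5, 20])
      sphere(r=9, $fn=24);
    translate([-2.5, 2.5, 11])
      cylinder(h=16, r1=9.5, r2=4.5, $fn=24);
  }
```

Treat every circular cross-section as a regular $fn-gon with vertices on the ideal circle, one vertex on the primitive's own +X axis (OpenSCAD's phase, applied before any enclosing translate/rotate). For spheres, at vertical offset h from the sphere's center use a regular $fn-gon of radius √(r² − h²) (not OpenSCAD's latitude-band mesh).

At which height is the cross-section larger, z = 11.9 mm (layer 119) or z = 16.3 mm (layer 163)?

Layer 119 (z = 11.9): the cube (footprint 8.5×4) is included at this height (area 34.00 mm²); the r=9 sphere at (5, -1.5) contributes a regular 24-gon of circumradius √(9²−8.1²) = 3.923 (area = (24/2)·3.923²·sin(360°/24) = 47.80 mm²); the cone at (-2.5, 2.5): at t=0.056 of its height the radius interpolates to r₁+(r₂−r₁)t = 9.219, giving a regular 24-gon of that circumradius (area = (24/2)·9.219²·sin(360°/24) = 263.95 mm²); Combining (union): the regions partially overlap — summed areas 345.75 mm² minus the doubly-counted overlap 55.91 mm² gives 289.84 mm² — area = 289.84 mm²; (whole slice rotated 75° about Z — lengths, areas and connectivity unchanged). So its area = 289.84 mm². Layer 163 (z = 16.3): the cube is not intersected at this z (z outside [0, 16]); the r=9 sphere at (5, -1.5) contributes a regular 24-gon of circumradius √(9²−3.7²) = 8.204 (area = (24/2)·8.204²·sin(360°/24) = 209.05 mm²); the cone at (-2.5, 2.5) contributes a regular 24-gon of circumradius 7.844 (interpolated between r1=9.5 and r2=4.5 at t=0.331) (area = (24/2)·7.844²·sin(360°/24) = 191.08 mm²); Merging all regions: the regions partially overlap — summed areas 400.14 mm² minus the doubly-counted overlap 71.01 mm² gives 329.13 mm² — area = 329.13 mm²; (rotated 75° about Z; rotation is an isometry so areas/perimeters/island counts are preserved). So its area = 329.13 mm². Layer 163 is larger (329.13 vs 289.84 mm²).

layer 163 (z = 16.3 mm)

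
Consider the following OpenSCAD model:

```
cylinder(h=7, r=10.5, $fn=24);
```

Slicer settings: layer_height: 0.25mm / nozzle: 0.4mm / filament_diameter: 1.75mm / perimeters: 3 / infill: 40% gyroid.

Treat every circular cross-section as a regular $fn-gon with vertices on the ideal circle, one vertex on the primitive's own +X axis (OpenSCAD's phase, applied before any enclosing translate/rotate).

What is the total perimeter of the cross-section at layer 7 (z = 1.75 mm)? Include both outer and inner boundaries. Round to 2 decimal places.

At z = 1.75 mm: the r=10.5 cylinder gives a regular 24-gon of circumradius 10.5 (constant along its height) (perimeter = 2·24·10.500·sin(180°/24) = 65.79 mm). Overall, the cross-section is a single solid region. Total boundary length (outer) = 65.79 mm.

65.79 mm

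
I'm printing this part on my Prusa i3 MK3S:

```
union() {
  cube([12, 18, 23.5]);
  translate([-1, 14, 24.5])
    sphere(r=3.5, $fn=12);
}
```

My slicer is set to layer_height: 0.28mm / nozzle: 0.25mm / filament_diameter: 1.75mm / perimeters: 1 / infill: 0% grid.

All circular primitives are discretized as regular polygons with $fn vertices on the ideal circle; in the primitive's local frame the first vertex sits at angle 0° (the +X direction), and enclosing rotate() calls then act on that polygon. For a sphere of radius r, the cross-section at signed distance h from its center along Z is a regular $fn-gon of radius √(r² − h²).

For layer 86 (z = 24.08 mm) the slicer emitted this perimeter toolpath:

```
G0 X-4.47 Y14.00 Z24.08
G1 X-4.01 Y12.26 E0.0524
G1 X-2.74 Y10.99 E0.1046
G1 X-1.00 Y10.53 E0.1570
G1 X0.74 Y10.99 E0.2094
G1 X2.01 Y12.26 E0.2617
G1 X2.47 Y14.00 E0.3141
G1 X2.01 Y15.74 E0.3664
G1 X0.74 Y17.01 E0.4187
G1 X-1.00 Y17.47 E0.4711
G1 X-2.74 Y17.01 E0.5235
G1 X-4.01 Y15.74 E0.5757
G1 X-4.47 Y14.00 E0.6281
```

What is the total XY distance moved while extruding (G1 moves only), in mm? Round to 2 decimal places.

Sum the Euclidean lengths of each G1 segment: total = 21.58 mm.

21.58 mm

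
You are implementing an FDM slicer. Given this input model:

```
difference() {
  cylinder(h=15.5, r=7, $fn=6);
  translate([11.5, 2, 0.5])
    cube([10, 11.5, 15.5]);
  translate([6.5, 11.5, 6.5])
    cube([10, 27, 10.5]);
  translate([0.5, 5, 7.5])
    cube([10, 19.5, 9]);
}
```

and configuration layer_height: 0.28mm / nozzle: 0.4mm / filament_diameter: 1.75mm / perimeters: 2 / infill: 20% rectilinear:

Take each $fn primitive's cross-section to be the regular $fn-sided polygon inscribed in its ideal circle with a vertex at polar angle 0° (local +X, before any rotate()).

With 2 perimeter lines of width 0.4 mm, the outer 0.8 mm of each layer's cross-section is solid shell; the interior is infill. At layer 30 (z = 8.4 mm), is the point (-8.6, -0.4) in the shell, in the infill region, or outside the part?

At z = 8.4 mm: the cylinder: section is a regular 6-gon, circumradius r=7; the 10×11.5 cube at (11.5, 2) contributes its full rectangle; the 10×27 cube at (6.5, 11.5) contributes its full rectangle; the cube at (0.5, 5) (footprint 10×19.5) is included at this height; Taking the first minus the rest: starting from the r=7 cylinder, the 10×11.5 cube at (11.5, 2) misses the remaining region (no effect); the 10×27 cube at (6.5, 11.5) misses the remaining region (no effect); the 10×19.5 cube at (0.5, 5) partially overlaps it — only the 3.51 mm² overlap (of its 195.00 mm²) is removed, clipping the outline — 1 connected region. Overall, the cross-section is a single solid region. The nearest boundary edge runs (-3.50, -6.06)→(-7.00, 0.00); distance from the point to it = 1.65 mm. The point is not inside any of the regions above, so it lies outside the cross-section (1.65 mm from the nearest boundary).

outside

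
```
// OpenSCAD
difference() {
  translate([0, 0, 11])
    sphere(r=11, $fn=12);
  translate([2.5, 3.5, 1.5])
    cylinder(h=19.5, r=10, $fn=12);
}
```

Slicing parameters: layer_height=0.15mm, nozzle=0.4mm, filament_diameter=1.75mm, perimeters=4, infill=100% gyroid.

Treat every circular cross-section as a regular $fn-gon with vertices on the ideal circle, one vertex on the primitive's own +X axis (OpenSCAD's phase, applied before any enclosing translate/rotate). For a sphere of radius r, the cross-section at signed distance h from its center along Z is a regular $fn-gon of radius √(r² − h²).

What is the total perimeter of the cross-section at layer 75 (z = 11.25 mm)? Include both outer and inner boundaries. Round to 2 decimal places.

75.30 mm

At z = 11.25 mm: the r=11 sphere contributes a regular 12-gon of circumradius √(11²−0.25²) = 10.997 (perimeter = 2·12·10.997·sin(180°/12) = 68.31 mm); the r=10 cylinder at (2.5, 3.5) contributes a regular 12-gon of circumradius 10 (perimeter = 2·12·10.000·sin(180°/12) = 62.12 mm); Subtracting the remaining from the first: starting from the r=11 sphere, the r=10 cylinder at (2.5, 3.5) partially overlaps it — only the 241.49 mm² overlap (of its 300.00 mm²) is removed, clipping the outline — boundary = 75.30 mm. Overall, the cross-section is a single solid region. Total boundary length (outer) = 75.30 mm.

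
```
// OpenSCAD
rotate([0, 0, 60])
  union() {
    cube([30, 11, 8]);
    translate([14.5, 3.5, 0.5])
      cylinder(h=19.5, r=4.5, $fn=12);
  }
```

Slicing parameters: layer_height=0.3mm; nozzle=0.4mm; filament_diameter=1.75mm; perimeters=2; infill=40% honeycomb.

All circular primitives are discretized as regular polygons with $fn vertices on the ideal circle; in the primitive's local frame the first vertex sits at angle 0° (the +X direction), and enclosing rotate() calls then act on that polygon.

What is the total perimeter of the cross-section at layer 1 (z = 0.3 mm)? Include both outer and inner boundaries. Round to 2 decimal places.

82.00 mm

At z = 0.3 mm: the cube (footprint 30×11) is included at this height (perimeter 82.00 mm); the cylinder at (14.5, 3.5) is not intersected at this z (z outside [0.5, 20]); Combining (union): only the 30×11 cube is present, so the union is just that shape — boundary = 82.00 mm; (rotated 60° about Z; rotation is an isometry so areas/perimeters/island counts are preserved). Overall, the cross-section is a single solid region. Total boundary length (outer) = 82.00 mm.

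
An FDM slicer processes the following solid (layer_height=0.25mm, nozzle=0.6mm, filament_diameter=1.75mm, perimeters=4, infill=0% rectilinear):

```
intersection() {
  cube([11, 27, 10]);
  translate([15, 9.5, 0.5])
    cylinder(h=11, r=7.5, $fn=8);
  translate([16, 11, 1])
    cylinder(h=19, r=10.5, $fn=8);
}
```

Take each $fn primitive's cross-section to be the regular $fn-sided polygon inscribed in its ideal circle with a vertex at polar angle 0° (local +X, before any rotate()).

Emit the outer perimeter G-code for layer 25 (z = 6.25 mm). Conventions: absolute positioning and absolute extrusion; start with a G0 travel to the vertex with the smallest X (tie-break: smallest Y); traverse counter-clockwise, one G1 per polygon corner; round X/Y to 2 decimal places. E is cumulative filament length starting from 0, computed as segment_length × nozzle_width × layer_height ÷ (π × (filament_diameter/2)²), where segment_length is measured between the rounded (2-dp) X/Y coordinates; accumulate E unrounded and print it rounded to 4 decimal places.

At z = 6.25 mm: the cube is present — its section is the full 11×27 rectangle; the r=7.5 cylinder at (15, 9.5) gives a regular 8-gon of circumradius 7.5 (constant along its height); the r=10.5 cylinder at (16, 11) gives a regular 8-gon of circumradius 10.5 (constant along its height); Taking the intersection: the r=7.5 cylinder at (15, 9.5) partially overlaps the 11×27 cube; clipping to the common part keeps 26.18 mm²; the running intersection lies inside the r=10.5 cylinder at (16, 11), so it is kept whole — 1 connected region. The outline is a single polygon with 5 vertices. Extrusion per mm of travel: 0.6 × 0.25 / (π × 0.875²) = 0.062363. Accumulating E over each segment gives final E = 1.6197.

G0 X7.50 Y9.50 Z6.25
G1 X9.70 Y4.20 E0.3579
G1 X11.00 Y3.66 E0.4457
G1 X11.00 Y15.34 E1.1741
G1 X9.70 Y14.80 E1.2618
G1 X7.50 Y9.50 E1.6197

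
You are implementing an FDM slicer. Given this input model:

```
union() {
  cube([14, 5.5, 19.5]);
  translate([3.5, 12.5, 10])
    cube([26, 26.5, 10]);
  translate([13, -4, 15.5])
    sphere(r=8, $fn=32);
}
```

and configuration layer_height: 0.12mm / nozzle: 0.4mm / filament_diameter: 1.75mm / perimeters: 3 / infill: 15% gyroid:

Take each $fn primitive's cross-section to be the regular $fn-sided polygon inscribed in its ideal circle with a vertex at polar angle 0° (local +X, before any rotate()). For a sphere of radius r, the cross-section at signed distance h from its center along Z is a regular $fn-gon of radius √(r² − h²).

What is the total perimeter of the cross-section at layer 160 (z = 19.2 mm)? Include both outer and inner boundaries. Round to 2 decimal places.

170.77 mm

At z = 19.2 mm: the 14×5.5 cube contributes its full rectangle (perimeter 39.00 mm); the 26×26.5 cube at (3.5, 12.5) contributes its full rectangle (perimeter 105.00 mm); the sphere at (13, -4): section is a regular 32-gon, circumradius = √(r²−h²) = √(8²−3.7²) = 7.093 (perimeter = 2·32·7.093·sin(180°/32) = 44.49 mm); Merging all regions: the regions partially overlap (shared area 15.61 mm²), so the edge portions inside another operand are dropped and the merged outline is re-measured after clipping — boundary = 170.77 mm. Overall, the cross-section has 2 separate islands. Total boundary length (outer) = 170.77 mm.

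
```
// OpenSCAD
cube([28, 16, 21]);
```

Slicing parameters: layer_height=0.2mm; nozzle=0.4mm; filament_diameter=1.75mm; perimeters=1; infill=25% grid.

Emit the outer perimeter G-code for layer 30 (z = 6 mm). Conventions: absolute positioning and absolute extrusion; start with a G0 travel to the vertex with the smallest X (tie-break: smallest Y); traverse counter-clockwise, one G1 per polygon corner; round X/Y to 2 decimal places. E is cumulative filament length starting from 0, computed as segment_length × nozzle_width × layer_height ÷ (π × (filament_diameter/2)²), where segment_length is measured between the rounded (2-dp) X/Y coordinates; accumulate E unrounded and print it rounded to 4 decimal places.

G0 X0.00 Y0.00 Z6.00
G1 X28.00 Y0.00 E0.9313
G1 X28.00 Y16.00 E1.4634
G1 X0.00 Y16.00 E2.3947
G1 X0.00 Y0.00 E2.9269

At z = 6 mm: the cube (footprint 28×16) is included at this height. The outline is a single polygon with 4 vertices. Extrusion per mm of travel: 0.4 × 0.2 / (π × 0.875²) = 0.033260. Accumulating E over each segment gives final E = 2.9269.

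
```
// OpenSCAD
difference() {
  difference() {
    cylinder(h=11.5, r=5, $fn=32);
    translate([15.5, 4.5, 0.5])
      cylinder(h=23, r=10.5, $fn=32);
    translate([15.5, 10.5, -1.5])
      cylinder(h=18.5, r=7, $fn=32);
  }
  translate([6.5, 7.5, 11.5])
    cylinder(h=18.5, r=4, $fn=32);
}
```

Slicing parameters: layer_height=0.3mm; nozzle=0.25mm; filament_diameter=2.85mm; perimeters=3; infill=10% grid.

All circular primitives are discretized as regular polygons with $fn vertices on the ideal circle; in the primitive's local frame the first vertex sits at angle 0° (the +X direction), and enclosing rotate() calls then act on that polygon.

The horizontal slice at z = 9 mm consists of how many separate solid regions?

At z = 9 mm: the cylinder: section is a regular 32-gon, circumradius r=5; the r=10.5 cylinder at (15.5, 4.5) gives a regular 32-gon of circumradius 10.5 (constant along its height); the r=7 cylinder at (15.5, 10.5) gives a regular 32-gon of circumradius 7 (constant along its height); Subtracting the remaining from the first: starting from the r=5 cylinder, the r=10.5 cylinder at (15.5, 4.5) misses the remaining region (no effect); the r=7 cylinder at (15.5, 10.5) misses the remaining region (no effect) — 1 connected region; the cylinder at (6.5, 7.5) is absent (z outside [11.5, 30]); After the difference (first − rest): none of the subtracted shapes is present at this height, so the result so far is unchanged — 1 connected region. The result has 1 disconnected region.

1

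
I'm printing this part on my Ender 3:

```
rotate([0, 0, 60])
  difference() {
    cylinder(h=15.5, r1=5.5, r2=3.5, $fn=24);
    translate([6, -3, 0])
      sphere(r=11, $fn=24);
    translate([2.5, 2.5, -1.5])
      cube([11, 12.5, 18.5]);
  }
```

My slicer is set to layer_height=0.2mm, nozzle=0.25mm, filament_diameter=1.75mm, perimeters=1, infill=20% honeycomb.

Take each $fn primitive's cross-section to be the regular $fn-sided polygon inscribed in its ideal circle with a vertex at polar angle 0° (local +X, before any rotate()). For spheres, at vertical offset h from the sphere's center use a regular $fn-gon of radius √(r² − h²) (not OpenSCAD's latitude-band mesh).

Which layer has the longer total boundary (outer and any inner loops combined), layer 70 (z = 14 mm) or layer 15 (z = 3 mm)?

layer 70 (z = 14 mm)

Layer 70 (z = 14): the cone contributes a regular 24-gon of circumradius 3.694 (interpolated between r1=5.5 and r2=3.5 at t=0.903) (perimeter = 2·24·3.694·sin(180°/24) = 23.14 mm); the sphere at (6, -3) does not reach this height (|z−center|=14.000 > r=11); the 11×12.5 cube at (2.5, 2.5) contributes its full rectangle (perimeter 47.00 mm); After the difference (first − rest): starting from the cone, the 11×12.5 cube at (2.5, 2.5) partially overlaps it — only the 0.02 mm² overlap (of its 137.50 mm²) is removed, clipping the outline — boundary = 23.25 mm; (rotated 60° about Z; rotation is an isometry so areas/perimeters/island counts are preserved). So its perimeter = 23.25 mm. Layer 15 (z = 3): the cone contributes a regular 24-gon of circumradius 5.113 (interpolated between r1=5.5 and r2=3.5 at t=0.194) (perimeter = 2·24·5.113·sin(180°/24) = 32.03 mm); the sphere at (6, -3): section is a regular 24-gon, circumradius = √(r²−h²) = √(11²−3²) = 10.583 (perimeter = 2·24·10.583·sin(180°/24) = 66.31 mm); the 11×12.5 cube at (2.5, 2.5) contributes its full rectangle (perimeter 47.00 mm); Subtracting the remaining from the first: starting from the cone, the r=11 sphere at (6, -3) partially overlaps it — only the 73.66 mm² overlap (of its 347.85 mm²) is removed, clipping the outline; the 11×12.5 cube at (2.5, 2.5) misses the remaining region (no effect) — boundary = 18.20 mm; (whole slice rotated 60° about Z — lengths, areas and connectivity unchanged). So its perimeter = 18.20 mm. Layer 70 is larger (23.25 vs 18.20 mm).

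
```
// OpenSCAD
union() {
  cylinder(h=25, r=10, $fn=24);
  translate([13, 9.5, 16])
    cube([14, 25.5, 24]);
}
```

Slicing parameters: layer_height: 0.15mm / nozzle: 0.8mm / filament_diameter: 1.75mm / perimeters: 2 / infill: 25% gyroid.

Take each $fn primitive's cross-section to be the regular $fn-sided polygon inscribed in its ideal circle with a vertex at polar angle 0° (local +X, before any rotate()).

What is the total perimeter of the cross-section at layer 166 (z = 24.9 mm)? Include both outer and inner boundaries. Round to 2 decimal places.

141.65 mm

At z = 24.9 mm: the r=10 cylinder contributes a regular 24-gon of circumradius 10 (perimeter = 2·24·10.000·sin(180°/24) = 62.65 mm); the cube at (13, 9.5) (footprint 14×25.5) is included at this height (perimeter 79.00 mm); Merging all regions: the 2 present regions are separate (no shared area or edge), so areas and boundary lengths simply add and each stays a separate island — boundary = 141.65 mm. Overall, the cross-section has 2 separate islands. Total boundary length (outer) = 141.65 mm.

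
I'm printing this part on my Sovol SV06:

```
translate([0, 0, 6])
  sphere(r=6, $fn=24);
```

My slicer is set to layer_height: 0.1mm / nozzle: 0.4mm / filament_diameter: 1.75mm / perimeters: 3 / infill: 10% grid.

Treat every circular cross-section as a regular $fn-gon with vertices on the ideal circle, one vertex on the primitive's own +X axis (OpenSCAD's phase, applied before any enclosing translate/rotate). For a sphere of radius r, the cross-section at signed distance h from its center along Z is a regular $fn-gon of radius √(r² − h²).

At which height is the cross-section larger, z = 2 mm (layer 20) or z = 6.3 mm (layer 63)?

layer 63 (z = 6.3 mm)

Layer 20 (z = 2): the r=6 sphere contributes a regular 24-gon of circumradius √(6²−4²) = 4.472 (area = (24/2)·4.472²·sin(360°/24) = 62.12 mm²). So its area = 62.12 mm². Layer 63 (z = 6.3): the r=6 sphere contributes a regular 24-gon of circumradius √(6²−0.3²) = 5.992 (area = (24/2)·5.992²·sin(360°/24) = 111.53 mm²). So its area = 111.53 mm². Layer 63 is larger (111.53 vs 62.12 mm²).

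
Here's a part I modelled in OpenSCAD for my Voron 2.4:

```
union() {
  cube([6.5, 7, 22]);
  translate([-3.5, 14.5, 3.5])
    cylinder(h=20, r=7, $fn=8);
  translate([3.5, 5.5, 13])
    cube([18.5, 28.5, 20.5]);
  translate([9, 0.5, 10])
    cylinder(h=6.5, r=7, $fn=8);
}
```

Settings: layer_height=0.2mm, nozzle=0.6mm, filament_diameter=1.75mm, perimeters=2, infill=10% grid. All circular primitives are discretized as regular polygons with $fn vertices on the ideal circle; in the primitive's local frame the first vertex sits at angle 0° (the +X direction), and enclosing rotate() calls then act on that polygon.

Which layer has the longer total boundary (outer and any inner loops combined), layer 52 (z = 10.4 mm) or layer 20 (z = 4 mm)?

layer 52 (z = 10.4 mm)

Layer 52 (z = 10.4): the 6.5×7 cube contributes its full rectangle (perimeter 27.00 mm); the r=7 cylinder at (-3.5, 14.5) gives a regular 8-gon of circumradius 7 (constant along its height) (perimeter = 2·8·7.000·sin(180°/8) = 42.86 mm); the cube at (3.5, 5.5) does not reach this height (z outside [13, 33.5]); the cylinder at (9, 0.5): section is a regular 8-gon, circumradius r=7 (perimeter = 2·8·7.000·sin(180°/8) = 42.86 mm); Merging all regions: the regions partially overlap (shared area 20.64 mm²), so the edge portions inside another operand are dropped and the merged outline is re-measured after clipping — boundary = 93.41 mm. So its perimeter = 93.41 mm. Layer 20 (z = 4): the cube is present — its section is the full 6.5×7 rectangle (perimeter 27.00 mm); the cylinder at (-3.5, 14.5): section is a regular 8-gon, circumradius r=7 (perimeter = 2·8·7.000·sin(180°/8) = 42.86 mm); the cube at (3.5, 5.5) does not reach this height (z outside [13, 33.5]); the cylinder at (9, 0.5) is absent (z outside [10, 16.5]); Taking the union: the 2 present regions are separate (no shared area or edge), so areas and boundary lengths simply add and each stays a separate island — boundary = 69.86 mm. So its perimeter = 69.86 mm. Layer 52 is larger (93.41 vs 69.86 mm).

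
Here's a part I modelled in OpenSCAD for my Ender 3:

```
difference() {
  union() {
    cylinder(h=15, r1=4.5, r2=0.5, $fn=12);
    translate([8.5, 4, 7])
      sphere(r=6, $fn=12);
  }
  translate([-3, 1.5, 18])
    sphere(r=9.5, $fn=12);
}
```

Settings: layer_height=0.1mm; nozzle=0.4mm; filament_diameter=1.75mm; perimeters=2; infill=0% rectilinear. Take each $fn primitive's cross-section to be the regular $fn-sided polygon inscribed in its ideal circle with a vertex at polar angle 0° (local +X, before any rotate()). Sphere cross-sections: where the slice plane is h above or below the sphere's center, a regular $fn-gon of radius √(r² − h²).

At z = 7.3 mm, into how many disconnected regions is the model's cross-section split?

At z = 7.3 mm: the cone contributes a regular 12-gon of circumradius 2.553 (interpolated between r1=4.5 and r2=0.5 at t=0.487); the r=6 sphere at (8.5, 4) slices to a regular 12-gon of circumradius 5.992 (√(r²−h²) with h=0.3 from center); Merging all regions: the 2 present regions are separate (no shared area or edge), so areas and boundary lengths simply add and each stays a separate island — 2 connected regions; the sphere at (-3, 1.5) does not reach this height (|z−center|=10.700 > r=9.5); After the difference (first − rest): none of the subtracted shapes is present at this height, so that combined region is unchanged — 2 connected regions. The result has 2 disconnected regions.

2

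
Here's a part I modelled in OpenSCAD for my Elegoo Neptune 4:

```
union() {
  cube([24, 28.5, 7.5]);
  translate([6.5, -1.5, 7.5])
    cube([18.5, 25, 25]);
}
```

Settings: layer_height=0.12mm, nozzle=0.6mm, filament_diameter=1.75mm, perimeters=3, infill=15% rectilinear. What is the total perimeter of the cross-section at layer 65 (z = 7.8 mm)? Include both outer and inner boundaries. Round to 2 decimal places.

At z = 7.8 mm: the cube does not reach this height (z outside [0, 7.5]); the 18.5×25 cube at (6.5, -1.5) contributes its full rectangle (perimeter 87.00 mm); Taking the union: only the 18.5×25 cube at (6.5, -1.5) is present, so the union is just that shape — boundary = 87.00 mm. Overall, the cross-section is a single solid region. Total boundary length (outer) = 87.00 mm.

87.00 mm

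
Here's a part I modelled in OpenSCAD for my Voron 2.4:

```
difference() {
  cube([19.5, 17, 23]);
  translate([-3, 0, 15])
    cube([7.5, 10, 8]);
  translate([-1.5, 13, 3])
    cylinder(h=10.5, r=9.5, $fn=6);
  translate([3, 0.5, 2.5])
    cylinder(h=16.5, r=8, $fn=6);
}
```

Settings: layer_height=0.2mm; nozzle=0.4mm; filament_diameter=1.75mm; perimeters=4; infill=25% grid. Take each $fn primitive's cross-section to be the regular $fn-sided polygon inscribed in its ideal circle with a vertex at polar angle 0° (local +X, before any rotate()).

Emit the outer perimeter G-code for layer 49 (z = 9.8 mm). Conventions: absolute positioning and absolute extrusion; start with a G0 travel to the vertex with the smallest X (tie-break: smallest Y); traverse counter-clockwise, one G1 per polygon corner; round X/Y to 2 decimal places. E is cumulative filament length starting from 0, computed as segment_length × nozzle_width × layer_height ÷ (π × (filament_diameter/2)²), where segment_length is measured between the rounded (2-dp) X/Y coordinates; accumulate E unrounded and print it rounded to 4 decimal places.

G0 X4.78 Y7.43 Z9.80
G1 X7.00 Y7.43 E0.0738
G1 X11.00 Y0.50 E0.3400
G1 X10.71 Y0.00 E0.3592
G1 X19.50 Y0.00 E0.6516
G1 X19.50 Y17.00 E1.2170
G1 X5.69 Y17.00 E1.6763
G1 X8.00 Y13.00 E1.8299
G1 X4.78 Y7.43 E2.0439

At z = 9.8 mm: the cube is present — its section is the full 19.5×17 rectangle; the cube at (-3, 0) is absent (z outside [15, 23]); the cylinder at (-1.5, 13): section is a regular 6-gon, circumradius r=9.5; the r=8 cylinder at (3, 0.5) gives a regular 6-gon of circumradius 8 (constant along its height); Taking the first minus the rest: starting from the 19.5×17 cube, the r=9.5 cylinder at (-1.5, 13) partially overlaps it — only the 73.66 mm² overlap (of its 234.48 mm²) is removed, clipping the outline; the r=8 cylinder at (3, 0.5) partially overlaps it — only the 57.12 mm² overlap (of its 166.28 mm²) is removed, clipping the outline — 1 connected region. The outline is a single polygon with 8 vertices. Extrusion per mm of travel: 0.4 × 0.2 / (π × 0.875²) = 0.033260. Accumulating E over each segment gives final E = 2.0439.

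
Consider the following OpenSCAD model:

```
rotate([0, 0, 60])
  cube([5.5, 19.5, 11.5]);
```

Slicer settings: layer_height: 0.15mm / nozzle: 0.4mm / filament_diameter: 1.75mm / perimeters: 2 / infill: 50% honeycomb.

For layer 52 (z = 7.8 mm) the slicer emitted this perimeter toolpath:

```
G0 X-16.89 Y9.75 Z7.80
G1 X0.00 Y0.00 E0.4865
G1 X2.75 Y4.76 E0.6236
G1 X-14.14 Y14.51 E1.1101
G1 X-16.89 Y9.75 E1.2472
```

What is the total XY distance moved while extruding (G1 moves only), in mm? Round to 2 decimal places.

Sum the Euclidean lengths of each G1 segment: total = 50.00 mm.

50.00 mm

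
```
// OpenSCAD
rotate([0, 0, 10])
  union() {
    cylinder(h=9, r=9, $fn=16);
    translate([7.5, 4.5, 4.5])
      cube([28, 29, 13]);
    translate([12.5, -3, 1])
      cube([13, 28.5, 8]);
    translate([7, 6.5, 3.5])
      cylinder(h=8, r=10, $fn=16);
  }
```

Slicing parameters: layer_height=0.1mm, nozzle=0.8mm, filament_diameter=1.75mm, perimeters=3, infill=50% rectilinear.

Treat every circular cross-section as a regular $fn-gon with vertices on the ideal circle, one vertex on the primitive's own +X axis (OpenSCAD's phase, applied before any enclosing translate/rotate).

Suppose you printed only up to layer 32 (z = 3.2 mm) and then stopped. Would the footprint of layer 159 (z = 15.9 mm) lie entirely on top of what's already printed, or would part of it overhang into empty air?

part overhangs

Compare the two slices. At z = 3.2: the cylinder: section is a regular 16-gon, circumradius r=9 (area = (16/2)·9.000²·sin(360°/16) = 247.98 mm²); the cube at (7.5, 4.5) is not intersected at this z (z outside [4.5, 17.5]); the 13×28.5 cube at (12.5, -3) contributes its full rectangle (area 370.50 mm²); the cylinder at (7, 6.5) is not intersected at this z (z outside [3.5, 11.5]); Merging all regions: the 2 present regions are separate (no shared area or edge), so areas and boundary lengths simply add and each stays a separate island — area = 618.48 mm²; (whole slice rotated 10° about Z — lengths, areas and connectivity unchanged). At z = 15.9: the cylinder is not intersected at this z (z outside [0, 9]); the cube at (7.5, 4.5) (footprint 28×29) is included at this height (area 812.00 mm²); the cube at (12.5, -3) does not reach this height (z outside [1, 9]); the cylinder at (7, 6.5) does not reach this height (z outside [3.5, 11.5]); Taking the union: only the 28×29 cube at (7.5, 4.5) is present, so the union is just that shape — area = 812.00 mm²; (whole slice rotated 10° about Z — lengths, areas and connectivity unchanged). Checking containment: at z = 15.9 the cross-section extends beyond the z = 3.2 cross-section by about 538.99 mm².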